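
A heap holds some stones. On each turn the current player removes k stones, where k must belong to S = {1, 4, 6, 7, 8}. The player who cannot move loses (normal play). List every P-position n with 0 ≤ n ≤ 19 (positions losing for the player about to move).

0, 2, 5, 14, 16, 19

n :  0  1  2  3  4  5  6  7  8  9 10 11 12 13 14 15 16 17 18 19
G :  0  1  0  1  2  0  1  2  3  2  3  4  5  3  0  1  0  1  2  0
P-positions are exactly the n with G(n) = 0.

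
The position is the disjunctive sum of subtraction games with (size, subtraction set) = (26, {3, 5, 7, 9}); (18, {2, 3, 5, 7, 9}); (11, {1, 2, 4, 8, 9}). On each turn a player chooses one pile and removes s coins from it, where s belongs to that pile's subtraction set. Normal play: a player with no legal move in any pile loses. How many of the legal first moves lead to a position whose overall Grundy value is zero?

1

Pile A, S = {3, 5, 7, 9}:
n :  0  1  2  3  4  5  6  7  8  9 10 11 12 13 14 15 16 17 18 19 20 21 22 23 24 25 26
G :  0  0  0  1  1  1  2  2  2  3  3  3  0  0  0  1  1  1  2  2  2  3  3  3  0  0  0
G_A(26) = 0.
Pile B, S = {2, 3, 5, 7, 9}:
n :  0  1  2  3  4  5  6  7  8  9 10 11 12 13 14 15 16 17 18
G :  0  0  1  1  2  2  3  3  4  4  5  0  0  1  1  2  2  3  3
G_B(18) = 3.
Pile C, S = {1, 2, 4, 8, 9}:
n :  0  1  2  3  4  5  6  7  8  9 10 11
G :  0  1  2  0  1  2  0  1  2  3  4  5
G_C(11) = 5.
Combined Grundy value = 0 ⊕ 3 ⊕ 5 = 6.
A winning move leaves total XOR = 0, i.e. changes one component's Grundy value g to g ⊕ X where X is the current total.
Pile A: need g' = 0⊕6 = 6. Options: 26−3→G=3, 26−5→G=3, 26−7→G=2, 26−9→G=1. Hits: 0.
Pile B: need g' = 3⊕6 = 5. Options: 18−2→G=2, 18−3→G=2, 18−5→G=1, 18−7→G=0, 18−9→G=4. Hits: 0.
Pile C: need g' = 5⊕6 = 3. Options: 11−1→G=4, 11−2→G=3, 11−4→G=1, 11−8→G=0, 11−9→G=2. Hits: 1.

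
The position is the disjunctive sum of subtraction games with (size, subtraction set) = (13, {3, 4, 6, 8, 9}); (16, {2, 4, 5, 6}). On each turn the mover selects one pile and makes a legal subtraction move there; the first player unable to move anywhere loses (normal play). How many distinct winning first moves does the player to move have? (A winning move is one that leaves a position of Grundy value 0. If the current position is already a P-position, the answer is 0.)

Pile A, S = {3, 4, 6, 8, 9}:
G(0) = 0
G(1) = mex{} = 0
G(2) = mex{} = 0
G(3) = mex{0} = 1
G(4) = mex{0,0} = 1
G(5) = mex{0,0} = 1
G(6) = mex{1,0,0} = 2
G(7) = mex{1,1,0} = 2
G(8) = mex{1,1,0,0} = 2
G(9) = mex{2,1,1,0,0} = 3
G(10) = mex{2,2,1,0,0} = 3
G(11) = mex{2,2,1,1,0} = 3
G(12) = mex{3,2,2,1,1} = 0
G(13) = mex{3,3,2,1,1} = 0
G_A(13) = 0.
Pile B, S = {2, 4, 5, 6}:
n :  0  1  2  3  4  5  6  7  8  9 10 11 12 13 14 15 16
G :  0  0  1  1  2  2  3  3  0  0  1  1  2  2  3  3  0
G_B(16) = 0.
Combined Grundy value = 0 ⊕ 0 = 0.
A winning move leaves total XOR = 0, i.e. changes one component's Grundy value g to g ⊕ X where X is the current total.
Pile A: target g' = 0⊕0 = 0, but every legal move changes the Grundy value (mex property), so 0 moves.
Pile B: target g' = 0⊕0 = 0, but every legal move changes the Grundy value (mex property), so 0 moves.

0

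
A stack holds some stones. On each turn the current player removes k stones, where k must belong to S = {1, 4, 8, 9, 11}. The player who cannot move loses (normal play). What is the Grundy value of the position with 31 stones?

2

G(0) = 0
G(1) = mex{0} = 1
G(2) = mex{1} = 0
G(3) = mex{0} = 1
G(4) = mex{1,0} = 2
G(5) = mex{2,1} = 0
G(6) = mex{0,0} = 1
G(7) = mex{1,1} = 0
G(8) = mex{0,2,0} = 1
G(9) = mex{1,0,1,0} = 2
G(10) = mex{2,1,0,1} = 3
G(11) = mex{3,0,1,0,0} = 2
G(12) = mex{2,1,2,1,1} = 0
G(13) = mex{0,2,0,2,0} = 1
G(14) = mex{1,3,1,0,1} = 2
G(15) = mex{2,2,0,1,2} = 3
G(16) = mex{3,0,1,0,0} = 2
G(17) = mex{2,1,2,1,1} = 0
G(18) = mex{0,2,3,2,0} = 1
G(19) = mex{1,3,2,3,1} = 0
G(20) = mex{0,2,0,2,2} = 1
G(21) = mex{1,0,1,0,3} = 2
G(22) = mex{2,1,2,1,2} = 0
G(23) = mex{0,0,3,2,0} = 1
G(24) = mex{1,1,2,3,1} = 0
G(25) = mex{0,2,0,2,2} = 1
G(26) = mex{1,0,1,0,3} = 2
G(27) = mex{2,1,0,1,2} = 3
G(28) = mex{3,0,1,0,0} = 2
G(29) = mex{2,1,2,1,1} = 0
G(30) = mex{0,2,0,2,0} = 1
G(31) = mex{1,3,1,0,1} = 2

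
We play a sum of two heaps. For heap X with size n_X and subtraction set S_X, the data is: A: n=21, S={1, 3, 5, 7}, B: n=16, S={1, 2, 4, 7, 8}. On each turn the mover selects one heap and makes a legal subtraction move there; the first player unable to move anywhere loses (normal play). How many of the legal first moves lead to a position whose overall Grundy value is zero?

Heap A, S = {1, 3, 5, 7}:
G(0) = 0
G(1) = mex{0} = 1
G(2) = mex{1} = 0
G(3) = mex{0,0} = 1
G(4) = mex{1,1} = 0
G(5) = mex{0,0,0} = 1
G(6) = mex{1,1,1} = 0
G(7) = mex{0,0,0,0} = 1
G(8) = mex{1,1,1,1} = 0
G(9) = mex{0,0,0,0} = 1
G(10) = mex{1,1,1,1} = 0
G(11) = mex{0,0,0,0} = 1
G(12) = mex{1,1,1,1} = 0
G(13) = mex{0,0,0,0} = 1
G(14) = mex{1,1,1,1} = 0
G(15) = mex{0,0,0,0} = 1
G(16) = mex{1,1,1,1} = 0
G(17) = mex{0,0,0,0} = 1
G(18) = mex{1,1,1,1} = 0
G(19) = mex{0,0,0,0} = 1
G(20) = mex{1,1,1,1} = 0
G(21) = mex{0,0,0,0} = 1
G_A(21) = 1.
Heap B, S = {1, 2, 4, 7, 8}:
n :  0  1  2  3  4  5  6  7  8  9 10 11 12 13 14 15 16
G :  0  1  2  0  1  2  0  1  2  0  1  2  0  1  2  0  1
G_B(16) = 1.
Combined Grundy value = 1 ⊕ 1 = 0.
A winning move leaves total XOR = 0, i.e. changes one component's Grundy value g to g ⊕ X where X is the current total.
Heap A: target g' = 1⊕0 = 1, but every legal move changes the Grundy value (mex property), so 0 moves.
Heap B: target g' = 1⊕0 = 1, but every legal move changes the Grundy value (mex property), so 0 moves.

0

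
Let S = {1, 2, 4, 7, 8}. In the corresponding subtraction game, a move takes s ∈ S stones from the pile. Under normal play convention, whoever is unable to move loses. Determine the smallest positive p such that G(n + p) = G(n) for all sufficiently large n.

3

n :  0  1  2  3  4  5  6  7  8  9 10 11 12 13 14
G :  0  1  2  0  1  2  0  1  2  0  1  2  0  1  2
G(n+3) = G(n) holds for n = 0,…,7 (a full window of length max(S) = 8), so the sequence is purely periodic with period 3.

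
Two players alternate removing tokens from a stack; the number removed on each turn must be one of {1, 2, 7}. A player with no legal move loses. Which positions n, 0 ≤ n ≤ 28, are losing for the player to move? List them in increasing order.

0, 3, 6, 9, 12, 15, 18, 21, 24, 27

G(0) = 0
G(1) = mex{0} = 1
G(2) = mex{1,0} = 2
G(3) = mex{2,1} = 0
G(4) = mex{0,2} = 1
G(5) = mex{1,0} = 2
G(6) = mex{2,1} = 0
G(7) = mex{0,2,0} = 1
G(8) = mex{1,0,1} = 2
G(9) = mex{2,1,2} = 0
G(10) = mex{0,2,0} = 1
G(11) = mex{1,0,1} = 2
G(12) = mex{2,1,2} = 0
G(13) = mex{0,2,0} = 1
G(14) = mex{1,0,1} = 2
G(15) = mex{2,1,2} = 0
G(16) = mex{0,2,0} = 1
G(17) = mex{1,0,1} = 2
G(18) = mex{2,1,2} = 0
G(19) = mex{0,2,0} = 1
G(20) = mex{1,0,1} = 2
G(21) = mex{2,1,2} = 0
G(22) = mex{0,2,0} = 1
G(23) = mex{1,0,1} = 2
G(24) = mex{2,1,2} = 0
G(25) = mex{0,2,0} = 1
G(26) = mex{1,0,1} = 2
G(27) = mex{2,1,2} = 0
G(28) = mex{0,2,0} = 1
P-positions are exactly the n with G(n) = 0.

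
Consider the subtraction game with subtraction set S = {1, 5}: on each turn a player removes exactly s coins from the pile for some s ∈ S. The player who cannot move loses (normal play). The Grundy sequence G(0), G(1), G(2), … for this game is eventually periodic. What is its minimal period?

G(0) = 0
G(1) = mex{0} = 1
G(2) = mex{1} = 0
G(3) = mex{0} = 1
G(4) = mex{1} = 0
G(5) = mex{0,0} = 1
G(6) = mex{1,1} = 0
G(7) = mex{0,0} = 1
G(8) = mex{1,1} = 0
G(9) = mex{0,0} = 1
G(10) = mex{1,1} = 0
G(11) = mex{0,0} = 1
G(12) = mex{1,1} = 0
G(13) = mex{0,0} = 1
G(14) = mex{1,1} = 0
G(n+2) = G(n) holds for n = 0,…,4 (a full window of length max(S) = 5), so the sequence is purely periodic with period 2.

2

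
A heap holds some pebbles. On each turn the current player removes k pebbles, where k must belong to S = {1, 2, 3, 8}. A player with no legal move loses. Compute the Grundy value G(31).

G(0) = 0
G(1) = mex{0} = 1
G(2) = mex{1,0} = 2
G(3) = mex{2,1,0} = 3
G(4) = mex{3,2,1} = 0
G(5) = mex{0,3,2} = 1
G(6) = mex{1,0,3} = 2
G(7) = mex{2,1,0} = 3
G(8) = mex{3,2,1,0} = 4
G(9) = mex{4,3,2,1} = 0
G(10) = mex{0,4,3,2} = 1
G(11) = mex{1,0,4,3} = 2
G(12) = mex{2,1,0,0} = 3
G(13) = mex{3,2,1,1} = 0
G(14) = mex{0,3,2,2} = 1
G(15) = mex{1,0,3,3} = 2
G(16) = mex{2,1,0,4} = 3
G(17) = mex{3,2,1,0} = 4
G(18) = mex{4,3,2,1} = 0
G(19) = mex{0,4,3,2} = 1
G(20) = mex{1,0,4,3} = 2
G(21) = mex{2,1,0,0} = 3
G(22) = mex{3,2,1,1} = 0
G(23) = mex{0,3,2,2} = 1
G(24) = mex{1,0,3,3} = 2
G(25) = mex{2,1,0,4} = 3
G(26) = mex{3,2,1,0} = 4
G(27) = mex{4,3,2,1} = 0
G(28) = mex{0,4,3,2} = 1
G(29) = mex{1,0,4,3} = 2
G(30) = mex{2,1,0,0} = 3
G(31) = mex{3,2,1,1} = 0

0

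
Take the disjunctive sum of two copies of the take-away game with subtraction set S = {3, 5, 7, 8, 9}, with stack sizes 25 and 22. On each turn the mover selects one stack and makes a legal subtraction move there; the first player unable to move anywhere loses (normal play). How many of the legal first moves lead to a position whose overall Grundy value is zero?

3

All stacks use S = {3, 5, 7, 8, 9}:
G(0) = 0
G(1) = mex{} = 0
G(2) = mex{} = 0
G(3) = mex{0} = 1
G(4) = mex{0} = 1
G(5) = mex{0,0} = 1
G(6) = mex{1,0} = 2
G(7) = mex{1,0,0} = 2
G(8) = mex{1,1,0,0} = 2
G(9) = mex{2,1,0,0,0} = 3
G(10) = mex{2,1,1,0,0} = 3
G(11) = mex{2,2,1,1,0} = 3
G(12) = mex{3,2,1,1,1} = 0
G(13) = mex{3,2,2,1,1} = 0
G(14) = mex{3,3,2,2,1} = 0
G(15) = mex{0,3,2,2,2} = 1
G(16) = mex{0,3,3,2,2} = 1
G(17) = mex{0,0,3,3,2} = 1
G(18) = mex{1,0,3,3,3} = 2
G(19) = mex{1,0,0,3,3} = 2
G(20) = mex{1,1,0,0,3} = 2
G(21) = mex{2,1,0,0,0} = 3
G(22) = mex{2,1,1,0,0} = 3
G(23) = mex{2,2,1,1,0} = 3
G(24) = mex{3,2,1,1,1} = 0
G(25) = mex{3,2,2,1,1} = 0
Stack A: G(25) = 0.
Stack B: G(22) = 3.
Combined Grundy value = 0 ⊕ 3 = 3.
A winning move leaves total XOR = 0, i.e. changes one component's Grundy value g to g ⊕ X where X is the current total.
Stack A: need g' = 0⊕3 = 3. Options: 25−3→G=3, 25−5→G=2, 25−7→G=2, 25−8→G=1, 25−9→G=1. Hits: 1.
Stack B: need g' = 3⊕3 = 0. Options: 22−3→G=2, 22−5→G=1, 22−7→G=1, 22−8→G=0, 22−9→G=0. Hits: 2.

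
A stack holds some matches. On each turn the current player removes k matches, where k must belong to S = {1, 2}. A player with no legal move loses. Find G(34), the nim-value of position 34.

1

n :  0  1  2  3  4  5  6  7  8  9 10 11 12 13 14 15 16 17 18 19 20 21 22 23 24 25 26 27 28 29 30 31 32 33 34
G :  0  1  2  0  1  2  0  1  2  0  1  2  0  1  2  0  1  2  0  1  2  0  1  2  0  1  2  0  1  2  0  1  2  0  1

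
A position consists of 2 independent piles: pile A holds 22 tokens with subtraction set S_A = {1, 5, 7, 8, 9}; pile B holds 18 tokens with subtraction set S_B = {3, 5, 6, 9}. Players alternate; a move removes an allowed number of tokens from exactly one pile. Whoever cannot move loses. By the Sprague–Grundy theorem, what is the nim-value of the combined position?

2

Pile A, S = {1, 5, 7, 8, 9}:
G(0) = 0
G(1) = mex{0} = 1
G(2) = mex{1} = 0
G(3) = mex{0} = 1
G(4) = mex{1} = 0
G(5) = mex{0,0} = 1
G(6) = mex{1,1} = 0
G(7) = mex{0,0,0} = 1
G(8) = mex{1,1,1,0} = 2
G(9) = mex{2,0,0,1,0} = 3
G(10) = mex{3,1,1,0,1} = 2
G(11) = mex{2,0,0,1,0} = 3
G(12) = mex{3,1,1,0,1} = 2
G(13) = mex{2,2,0,1,0} = 3
G(14) = mex{3,3,1,0,1} = 2
G(15) = mex{2,2,2,1,0} = 3
G(16) = mex{3,3,3,2,1} = 0
G(17) = mex{0,2,2,3,2} = 1
G(18) = mex{1,3,3,2,3} = 0
G(19) = mex{0,2,2,3,2} = 1
G(20) = mex{1,3,3,2,3} = 0
G(21) = mex{0,0,2,3,2} = 1
G(22) = mex{1,1,3,2,3} = 0
G_A(22) = 0.
Pile B, S = {3, 5, 6, 9}:
n :  0  1  2  3  4  5  6  7  8  9 10 11 12 13 14 15 16 17 18
G :  0  0  0  1  1  1  2  2  2  3  3  3  0  0  0  1  1  1  2
G_B(18) = 2.
Combined Grundy value = 0 ⊕ 2 = 2.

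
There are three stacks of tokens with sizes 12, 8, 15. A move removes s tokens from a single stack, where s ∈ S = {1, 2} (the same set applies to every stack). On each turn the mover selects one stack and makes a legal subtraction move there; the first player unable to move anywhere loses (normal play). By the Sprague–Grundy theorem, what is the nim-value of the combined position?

All stacks use S = {1, 2}:
G(0) = 0
G(1) = mex{0} = 1
G(2) = mex{1,0} = 2
G(3) = mex{2,1} = 0
G(4) = mex{0,2} = 1
G(5) = mex{1,0} = 2
G(6) = mex{2,1} = 0
G(7) = mex{0,2} = 1
G(8) = mex{1,0} = 2
G(9) = mex{2,1} = 0
G(10) = mex{0,2} = 1
G(11) = mex{1,0} = 2
G(12) = mex{2,1} = 0
G(13) = mex{0,2} = 1
G(14) = mex{1,0} = 2
G(15) = mex{2,1} = 0
Stack A: G(12) = 0.
Stack B: G(8) = 2.
Stack C: G(15) = 0.
Combined Grundy value = 0 ⊕ 2 ⊕ 0 = 2.

2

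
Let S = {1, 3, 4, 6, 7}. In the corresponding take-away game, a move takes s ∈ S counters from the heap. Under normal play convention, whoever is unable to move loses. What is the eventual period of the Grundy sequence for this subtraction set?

10

n :  0  1  2  3  4  5  6  7  8  9 10 11 12 13 14 15 16 17 18 19 20 21
G :  0  1  0  1  2  3  2  3  4  5  0  1  0  1  2  3  2  3  4  5  0  1
G(n+10) = G(n) holds for n = 0,…,6 (a full window of length max(S) = 7), so the sequence is purely periodic with period 10.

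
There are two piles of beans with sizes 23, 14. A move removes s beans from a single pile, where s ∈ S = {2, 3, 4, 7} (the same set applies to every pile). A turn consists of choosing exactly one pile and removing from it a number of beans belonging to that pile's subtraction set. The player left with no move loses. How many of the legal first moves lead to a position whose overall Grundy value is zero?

3

All piles use S = {2, 3, 4, 7}:
G(0) = 0
G(1) = mex{} = 0
G(2) = mex{0} = 1
G(3) = mex{0,0} = 1
G(4) = mex{1,0,0} = 2
G(5) = mex{1,1,0} = 2
G(6) = mex{2,1,1} = 0
G(7) = mex{2,2,1,0} = 3
G(8) = mex{0,2,2,0} = 1
G(9) = mex{3,0,2,1} = 4
G(10) = mex{1,3,0,1} = 2
G(11) = mex{4,1,3,2} = 0
G(12) = mex{2,4,1,2} = 0
G(13) = mex{0,2,4,0} = 1
G(14) = mex{0,0,2,3} = 1
G(15) = mex{1,0,0,1} = 2
G(16) = mex{1,1,0,4} = 2
G(17) = mex{2,1,1,2} = 0
G(18) = mex{2,2,1,0} = 3
G(19) = mex{0,2,2,0} = 1
G(20) = mex{3,0,2,1} = 4
G(21) = mex{1,3,0,1} = 2
G(22) = mex{4,1,3,2} = 0
G(23) = mex{2,4,1,2} = 0
Pile A: G(23) = 0.
Pile B: G(14) = 1.
Combined Grundy value = 0 ⊕ 1 = 1.
A winning move leaves total XOR = 0, i.e. changes one component's Grundy value g to g ⊕ X where X is the current total.
Pile A: need g' = 0⊕1 = 1. Options: 23−2→G=2, 23−3→G=4, 23−4→G=1, 23−7→G=2. Hits: 1.
Pile B: need g' = 1⊕1 = 0. Options: 14−2→G=0, 14−3→G=0, 14−4→G=2, 14−7→G=3. Hits: 2.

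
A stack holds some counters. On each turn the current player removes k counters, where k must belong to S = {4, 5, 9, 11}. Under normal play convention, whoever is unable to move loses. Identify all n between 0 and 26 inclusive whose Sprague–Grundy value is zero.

0, 1, 2, 3, 15, 16, 17, 18

G(0) = 0
G(1) = mex{} = 0
G(2) = mex{} = 0
G(3) = mex{} = 0
G(4) = mex{0} = 1
G(5) = mex{0,0} = 1
G(6) = mex{0,0} = 1
G(7) = mex{0,0} = 1
G(8) = mex{1,0} = 2
G(9) = mex{1,1,0} = 2
G(10) = mex{1,1,0} = 2
G(11) = mex{1,1,0,0} = 2
G(12) = mex{2,1,0,0} = 3
G(13) = mex{2,2,1,0} = 3
G(14) = mex{2,2,1,0} = 3
G(15) = mex{2,2,1,1} = 0
G(16) = mex{3,2,1,1} = 0
G(17) = mex{3,3,2,1} = 0
G(18) = mex{3,3,2,1} = 0
G(19) = mex{0,3,2,2} = 1
G(20) = mex{0,0,2,2} = 1
G(21) = mex{0,0,3,2} = 1
G(22) = mex{0,0,3,2} = 1
G(23) = mex{1,0,3,3} = 2
G(24) = mex{1,1,0,3} = 2
G(25) = mex{1,1,0,3} = 2
G(26) = mex{1,1,0,0} = 2
P-positions are exactly the n with G(n) = 0.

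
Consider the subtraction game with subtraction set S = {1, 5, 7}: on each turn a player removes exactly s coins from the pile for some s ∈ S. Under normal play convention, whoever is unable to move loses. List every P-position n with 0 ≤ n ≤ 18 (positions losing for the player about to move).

0, 2, 4, 6, 8, 10, 12, 14, 16, 18

G(0) = 0
G(1) = mex{0} = 1
G(2) = mex{1} = 0
G(3) = mex{0} = 1
G(4) = mex{1} = 0
G(5) = mex{0,0} = 1
G(6) = mex{1,1} = 0
G(7) = mex{0,0,0} = 1
G(8) = mex{1,1,1} = 0
G(9) = mex{0,0,0} = 1
G(10) = mex{1,1,1} = 0
G(11) = mex{0,0,0} = 1
G(12) = mex{1,1,1} = 0
G(13) = mex{0,0,0} = 1
G(14) = mex{1,1,1} = 0
G(15) = mex{0,0,0} = 1
G(16) = mex{1,1,1} = 0
G(17) = mex{0,0,0} = 1
G(18) = mex{1,1,1} = 0
P-positions are exactly the n with G(n) = 0.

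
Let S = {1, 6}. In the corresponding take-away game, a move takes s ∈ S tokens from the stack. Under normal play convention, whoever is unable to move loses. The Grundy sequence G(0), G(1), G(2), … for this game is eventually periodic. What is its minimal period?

7

G(0) = 0
G(1) = mex{0} = 1
G(2) = mex{1} = 0
G(3) = mex{0} = 1
G(4) = mex{1} = 0
G(5) = mex{0} = 1
G(6) = mex{1,0} = 2
G(7) = mex{2,1} = 0
G(8) = mex{0,0} = 1
G(9) = mex{1,1} = 0
G(10) = mex{0,0} = 1
G(11) = mex{1,1} = 0
G(12) = mex{0,2} = 1
G(13) = mex{1,0} = 2
G(14) = mex{2,1} = 0
G(15) = mex{0,0} = 1
G(n+7) = G(n) holds for n = 0,…,5 (a full window of length max(S) = 6), so the sequence is purely periodic with period 7.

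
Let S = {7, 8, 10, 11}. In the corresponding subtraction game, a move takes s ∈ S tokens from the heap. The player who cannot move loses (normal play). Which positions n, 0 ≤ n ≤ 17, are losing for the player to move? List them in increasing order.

n :  0  1  2  3  4  5  6  7  8  9 10 11 12 13 14 15 16 17
G :  0  0  0  0  0  0  0  1  1  1  1  1  1  1  2  2  2  2
P-positions are exactly the n with G(n) = 0.

0, 1, 2, 3, 4, 5, 6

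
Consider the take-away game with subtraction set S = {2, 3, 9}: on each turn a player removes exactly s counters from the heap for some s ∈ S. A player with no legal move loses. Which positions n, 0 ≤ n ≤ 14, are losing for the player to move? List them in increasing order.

0, 1, 5, 6, 11, 12

n :  0  1  2  3  4  5  6  7  8  9 10 11 12 13 14
G :  0  0  1  1  2  0  0  1  1  2  2  0  0  1  1
P-positions are exactly the n with G(n) = 0.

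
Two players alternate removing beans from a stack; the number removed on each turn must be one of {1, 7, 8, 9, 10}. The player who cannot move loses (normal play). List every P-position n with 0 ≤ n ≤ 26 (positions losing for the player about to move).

0, 2, 4, 6, 17, 19, 21, 23

G(0) = 0
G(1) = mex{0} = 1
G(2) = mex{1} = 0
G(3) = mex{0} = 1
G(4) = mex{1} = 0
G(5) = mex{0} = 1
G(6) = mex{1} = 0
G(7) = mex{0,0} = 1
G(8) = mex{1,1,0} = 2
G(9) = mex{2,0,1,0} = 3
G(10) = mex{3,1,0,1,0} = 2
G(11) = mex{2,0,1,0,1} = 3
G(12) = mex{3,1,0,1,0} = 2
G(13) = mex{2,0,1,0,1} = 3
G(14) = mex{3,1,0,1,0} = 2
G(15) = mex{2,2,1,0,1} = 3
G(16) = mex{3,3,2,1,0} = 4
G(17) = mex{4,2,3,2,1} = 0
G(18) = mex{0,3,2,3,2} = 1
G(19) = mex{1,2,3,2,3} = 0
G(20) = mex{0,3,2,3,2} = 1
G(21) = mex{1,2,3,2,3} = 0
G(22) = mex{0,3,2,3,2} = 1
G(23) = mex{1,4,3,2,3} = 0
G(24) = mex{0,0,4,3,2} = 1
G(25) = mex{1,1,0,4,3} = 2
G(26) = mex{2,0,1,0,4} = 3
P-positions are exactly the n with G(n) = 0.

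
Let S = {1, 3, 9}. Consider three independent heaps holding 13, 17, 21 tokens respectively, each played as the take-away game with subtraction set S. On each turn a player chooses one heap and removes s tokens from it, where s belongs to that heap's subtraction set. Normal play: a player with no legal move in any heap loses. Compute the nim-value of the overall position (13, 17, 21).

All heaps use S = {1, 3, 9}:
n :  0  1  2  3  4  5  6  7  8  9 10 11 12 13 14 15 16 17 18 19 20 21
G :  0  1  0  1  0  1  0  1  0  1  0  1  0  1  0  1  0  1  0  1  0  1
Heap A: G(13) = 1.
Heap B: G(17) = 1.
Heap C: G(21) = 1.
Combined Grundy value = 1 ⊕ 1 ⊕ 1 = 1.

1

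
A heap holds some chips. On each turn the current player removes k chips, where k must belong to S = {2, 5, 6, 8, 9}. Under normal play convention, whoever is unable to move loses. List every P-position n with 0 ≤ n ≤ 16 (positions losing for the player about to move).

0, 1, 4, 11, 14, 15

G(0) = 0
G(1) = mex{} = 0
G(2) = mex{0} = 1
G(3) = mex{0} = 1
G(4) = mex{1} = 0
G(5) = mex{1,0} = 2
G(6) = mex{0,0,0} = 1
G(7) = mex{2,1,0} = 3
G(8) = mex{1,1,1,0} = 2
G(9) = mex{3,0,1,0,0} = 2
G(10) = mex{2,2,0,1,0} = 3
G(11) = mex{2,1,2,1,1} = 0
G(12) = mex{3,3,1,0,1} = 2
G(13) = mex{0,2,3,2,0} = 1
G(14) = mex{2,2,2,1,2} = 0
G(15) = mex{1,3,2,3,1} = 0
G(16) = mex{0,0,3,2,3} = 1
P-positions are exactly the n with G(n) = 0.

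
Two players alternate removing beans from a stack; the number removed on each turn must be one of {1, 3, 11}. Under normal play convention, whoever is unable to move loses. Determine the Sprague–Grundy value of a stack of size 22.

n :  0  1  2  3  4  5  6  7  8  9 10 11 12 13 14 15 16 17 18 19 20 21 22
G :  0  1  0  1  0  1  0  1  0  1  0  1  0  1  0  1  0  1  0  1  0  1  0

0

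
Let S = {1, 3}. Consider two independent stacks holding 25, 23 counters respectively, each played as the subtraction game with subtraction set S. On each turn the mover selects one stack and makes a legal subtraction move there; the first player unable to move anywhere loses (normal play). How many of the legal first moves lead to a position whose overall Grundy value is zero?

0

All stacks use S = {1, 3}:
G(0) = 0
G(1) = mex{0} = 1
G(2) = mex{1} = 0
G(3) = mex{0,0} = 1
G(4) = mex{1,1} = 0
G(5) = mex{0,0} = 1
G(6) = mex{1,1} = 0
G(7) = mex{0,0} = 1
G(8) = mex{1,1} = 0
G(9) = mex{0,0} = 1
G(10) = mex{1,1} = 0
G(11) = mex{0,0} = 1
G(12) = mex{1,1} = 0
G(13) = mex{0,0} = 1
G(14) = mex{1,1} = 0
G(15) = mex{0,0} = 1
G(16) = mex{1,1} = 0
G(17) = mex{0,0} = 1
G(18) = mex{1,1} = 0
G(19) = mex{0,0} = 1
G(20) = mex{1,1} = 0
G(21) = mex{0,0} = 1
G(22) = mex{1,1} = 0
G(23) = mex{0,0} = 1
G(24) = mex{1,1} = 0
G(25) = mex{0,0} = 1
Stack A: G(25) = 1.
Stack B: G(23) = 1.
Combined Grundy value = 1 ⊕ 1 = 0.
A winning move leaves total XOR = 0, i.e. changes one component's Grundy value g to g ⊕ X where X is the current total.
Stack A: target g' = 1⊕0 = 1, but every legal move changes the Grundy value (mex property), so 0 moves.
Stack B: target g' = 1⊕0 = 1, but every legal move changes the Grundy value (mex property), so 0 moves.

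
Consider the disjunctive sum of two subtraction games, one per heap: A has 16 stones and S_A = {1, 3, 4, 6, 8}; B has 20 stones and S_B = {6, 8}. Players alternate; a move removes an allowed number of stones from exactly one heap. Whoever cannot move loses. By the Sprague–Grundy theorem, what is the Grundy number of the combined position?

1

Heap A, S = {1, 3, 4, 6, 8}:
n :  0  1  2  3  4  5  6  7  8  9 10 11 12 13 14 15 16
G :  0  1  0  1  2  3  2  0  1  0  1  2  3  2  0  1  0
G_A(16) = 0.
Heap B, S = {6, 8}:
G(0) = 0
G(1) = mex{} = 0
G(2) = mex{} = 0
G(3) = mex{} = 0
G(4) = mex{} = 0
G(5) = mex{} = 0
G(6) = mex{0} = 1
G(7) = mex{0} = 1
G(8) = mex{0,0} = 1
G(9) = mex{0,0} = 1
G(10) = mex{0,0} = 1
G(11) = mex{0,0} = 1
G(12) = mex{1,0} = 2
G(13) = mex{1,0} = 2
G(14) = mex{1,1} = 0
G(15) = mex{1,1} = 0
G(16) = mex{1,1} = 0
G(17) = mex{1,1} = 0
G(18) = mex{2,1} = 0
G(19) = mex{2,1} = 0
G(20) = mex{0,2} = 1
G_B(20) = 1.
Combined Grundy value = 0 ⊕ 1 = 1.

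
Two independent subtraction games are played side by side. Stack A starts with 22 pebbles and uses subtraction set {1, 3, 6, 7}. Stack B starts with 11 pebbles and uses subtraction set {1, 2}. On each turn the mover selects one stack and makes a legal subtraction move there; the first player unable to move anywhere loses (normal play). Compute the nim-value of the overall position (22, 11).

Stack A, S = {1, 3, 6, 7}:
G(0) = 0
G(1) = mex{0} = 1
G(2) = mex{1} = 0
G(3) = mex{0,0} = 1
G(4) = mex{1,1} = 0
G(5) = mex{0,0} = 1
G(6) = mex{1,1,0} = 2
G(7) = mex{2,0,1,0} = 3
G(8) = mex{3,1,0,1} = 2
G(9) = mex{2,2,1,0} = 3
G(10) = mex{3,3,0,1} = 2
G(11) = mex{2,2,1,0} = 3
G(12) = mex{3,3,2,1} = 0
G(13) = mex{0,2,3,2} = 1
G(14) = mex{1,3,2,3} = 0
G(15) = mex{0,0,3,2} = 1
G(16) = mex{1,1,2,3} = 0
G(17) = mex{0,0,3,2} = 1
G(18) = mex{1,1,0,3} = 2
G(19) = mex{2,0,1,0} = 3
G(20) = mex{3,1,0,1} = 2
G(21) = mex{2,2,1,0} = 3
G(22) = mex{3,3,0,1} = 2
G_A(22) = 2.
Stack B, S = {1, 2}:
G(0) = 0
G(1) = mex{0} = 1
G(2) = mex{1,0} = 2
G(3) = mex{2,1} = 0
G(4) = mex{0,2} = 1
G(5) = mex{1,0} = 2
G(6) = mex{2,1} = 0
G(7) = mex{0,2} = 1
G(8) = mex{1,0} = 2
G(9) = mex{2,1} = 0
G(10) = mex{0,2} = 1
G(11) = mex{1,0} = 2
G_B(11) = 2.
Combined Grundy value = 2 ⊕ 2 = 0.

0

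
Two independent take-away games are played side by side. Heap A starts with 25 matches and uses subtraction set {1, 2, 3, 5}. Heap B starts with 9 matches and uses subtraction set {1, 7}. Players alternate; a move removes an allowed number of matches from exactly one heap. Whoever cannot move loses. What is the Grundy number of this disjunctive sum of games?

0

Heap A, S = {1, 2, 3, 5}:
n :  0  1  2  3  4  5  6  7  8  9 10 11 12 13 14 15 16 17 18 19 20 21 22 23 24 25
G :  0  1  2  3  0  1  2  3  0  1  2  3  0  1  2  3  0  1  2  3  0  1  2  3  0  1
G_A(25) = 1.
Heap B, S = {1, 7}:
G(0) = 0
G(1) = mex{0} = 1
G(2) = mex{1} = 0
G(3) = mex{0} = 1
G(4) = mex{1} = 0
G(5) = mex{0} = 1
G(6) = mex{1} = 0
G(7) = mex{0,0} = 1
G(8) = mex{1,1} = 0
G(9) = mex{0,0} = 1
G_B(9) = 1.
Combined Grundy value = 1 ⊕ 1 = 0.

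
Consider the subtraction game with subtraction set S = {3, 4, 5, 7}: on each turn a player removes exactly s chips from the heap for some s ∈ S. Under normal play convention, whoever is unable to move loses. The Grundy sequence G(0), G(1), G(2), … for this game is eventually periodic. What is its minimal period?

10

G(0) = 0
G(1) = mex{} = 0
G(2) = mex{} = 0
G(3) = mex{0} = 1
G(4) = mex{0,0} = 1
G(5) = mex{0,0,0} = 1
G(6) = mex{1,0,0} = 2
G(7) = mex{1,1,0,0} = 2
G(8) = mex{1,1,1,0} = 2
G(9) = mex{2,1,1,0} = 3
G(10) = mex{2,2,1,1} = 0
G(11) = mex{2,2,2,1} = 0
G(12) = mex{3,2,2,1} = 0
G(13) = mex{0,3,2,2} = 1
G(14) = mex{0,0,3,2} = 1
G(15) = mex{0,0,0,2} = 1
G(16) = mex{1,0,0,3} = 2
G(17) = mex{1,1,0,0} = 2
G(18) = mex{1,1,1,0} = 2
G(19) = mex{2,1,1,0} = 3
G(20) = mex{2,2,1,1} = 0
G(21) = mex{2,2,2,1} = 0
G(n+10) = G(n) holds for n = 0,…,6 (a full window of length max(S) = 7), so the sequence is purely periodic with period 10.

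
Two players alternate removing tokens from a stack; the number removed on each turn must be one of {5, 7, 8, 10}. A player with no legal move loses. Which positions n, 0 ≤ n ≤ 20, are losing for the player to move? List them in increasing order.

G(0) = 0
G(1) = mex{} = 0
G(2) = mex{} = 0
G(3) = mex{} = 0
G(4) = mex{} = 0
G(5) = mex{0} = 1
G(6) = mex{0} = 1
G(7) = mex{0,0} = 1
G(8) = mex{0,0,0} = 1
G(9) = mex{0,0,0} = 1
G(10) = mex{1,0,0,0} = 2
G(11) = mex{1,0,0,0} = 2
G(12) = mex{1,1,0,0} = 2
G(13) = mex{1,1,1,0} = 2
G(14) = mex{1,1,1,0} = 2
G(15) = mex{2,1,1,1} = 0
G(16) = mex{2,1,1,1} = 0
G(17) = mex{2,2,1,1} = 0
G(18) = mex{2,2,2,1} = 0
G(19) = mex{2,2,2,1} = 0
G(20) = mex{0,2,2,2} = 1
P-positions are exactly the n with G(n) = 0.

0, 1, 2, 3, 4, 15, 16, 17, 18, 19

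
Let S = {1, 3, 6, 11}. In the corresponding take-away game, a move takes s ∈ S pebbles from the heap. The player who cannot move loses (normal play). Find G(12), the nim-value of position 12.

4

G(0) = 0
G(1) = mex{0} = 1
G(2) = mex{1} = 0
G(3) = mex{0,0} = 1
G(4) = mex{1,1} = 0
G(5) = mex{0,0} = 1
G(6) = mex{1,1,0} = 2
G(7) = mex{2,0,1} = 3
G(8) = mex{3,1,0} = 2
G(9) = mex{2,2,1} = 0
G(10) = mex{0,3,0} = 1
G(11) = mex{1,2,1,0} = 3
G(12) = mex{3,0,2,1} = 4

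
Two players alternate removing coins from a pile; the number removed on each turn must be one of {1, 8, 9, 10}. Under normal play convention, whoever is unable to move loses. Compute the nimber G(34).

0

G(0) = 0
G(1) = mex{0} = 1
G(2) = mex{1} = 0
G(3) = mex{0} = 1
G(4) = mex{1} = 0
G(5) = mex{0} = 1
G(6) = mex{1} = 0
G(7) = mex{0} = 1
G(8) = mex{1,0} = 2
G(9) = mex{2,1,0} = 3
G(10) = mex{3,0,1,0} = 2
G(11) = mex{2,1,0,1} = 3
G(12) = mex{3,0,1,0} = 2
G(13) = mex{2,1,0,1} = 3
G(14) = mex{3,0,1,0} = 2
G(15) = mex{2,1,0,1} = 3
G(16) = mex{3,2,1,0} = 4
G(17) = mex{4,3,2,1} = 0
G(18) = mex{0,2,3,2} = 1
G(19) = mex{1,3,2,3} = 0
G(20) = mex{0,2,3,2} = 1
G(21) = mex{1,3,2,3} = 0
G(22) = mex{0,2,3,2} = 1
G(23) = mex{1,3,2,3} = 0
G(24) = mex{0,4,3,2} = 1
G(25) = mex{1,0,4,3} = 2
G(26) = mex{2,1,0,4} = 3
G(27) = mex{3,0,1,0} = 2
G(28) = mex{2,1,0,1} = 3
G(29) = mex{3,0,1,0} = 2
G(30) = mex{2,1,0,1} = 3
G(31) = mex{3,0,1,0} = 2
G(32) = mex{2,1,0,1} = 3
G(33) = mex{3,2,1,0} = 4
G(34) = mex{4,3,2,1} = 0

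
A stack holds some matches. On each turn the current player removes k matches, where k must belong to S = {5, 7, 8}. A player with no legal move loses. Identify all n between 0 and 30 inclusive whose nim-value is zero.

G(0) = 0
G(1) = mex{} = 0
G(2) = mex{} = 0
G(3) = mex{} = 0
G(4) = mex{} = 0
G(5) = mex{0} = 1
G(6) = mex{0} = 1
G(7) = mex{0,0} = 1
G(8) = mex{0,0,0} = 1
G(9) = mex{0,0,0} = 1
G(10) = mex{1,0,0} = 2
G(11) = mex{1,0,0} = 2
G(12) = mex{1,1,0} = 2
G(13) = mex{1,1,1} = 0
G(14) = mex{1,1,1} = 0
G(15) = mex{2,1,1} = 0
G(16) = mex{2,1,1} = 0
G(17) = mex{2,2,1} = 0
G(18) = mex{0,2,2} = 1
G(19) = mex{0,2,2} = 1
G(20) = mex{0,0,2} = 1
G(21) = mex{0,0,0} = 1
G(22) = mex{0,0,0} = 1
G(23) = mex{1,0,0} = 2
G(24) = mex{1,0,0} = 2
G(25) = mex{1,1,0} = 2
G(26) = mex{1,1,1} = 0
G(27) = mex{1,1,1} = 0
G(28) = mex{2,1,1} = 0
G(29) = mex{2,1,1} = 0
G(30) = mex{2,2,1} = 0
P-positions are exactly the n with G(n) = 0.

0, 1, 2, 3, 4, 13, 14, 15, 16, 17, 26, 27, 28, 29, 30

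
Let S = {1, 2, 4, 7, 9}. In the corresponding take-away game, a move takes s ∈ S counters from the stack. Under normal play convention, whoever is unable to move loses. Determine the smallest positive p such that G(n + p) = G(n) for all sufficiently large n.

n :  0  1  2  3  4  5  6  7  8  9 10 11 12 13 14 15 16 17 18 19 20 21 22 23
G :  0  1  2  0  1  2  0  1  2  3  4  0  1  2  0  1  2  0  1  2  3  4  0  1
G(n+11) = G(n) holds for n = 0,…,8 (a full window of length max(S) = 9), so the sequence is purely periodic with period 11.

11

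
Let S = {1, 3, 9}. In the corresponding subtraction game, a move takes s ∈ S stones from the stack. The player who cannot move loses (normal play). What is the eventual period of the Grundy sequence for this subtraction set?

2

G(0) = 0
G(1) = mex{0} = 1
G(2) = mex{1} = 0
G(3) = mex{0,0} = 1
G(4) = mex{1,1} = 0
G(5) = mex{0,0} = 1
G(6) = mex{1,1} = 0
G(7) = mex{0,0} = 1
G(8) = mex{1,1} = 0
G(9) = mex{0,0,0} = 1
G(10) = mex{1,1,1} = 0
G(11) = mex{0,0,0} = 1
G(12) = mex{1,1,1} = 0
G(13) = mex{0,0,0} = 1
G(14) = mex{1,1,1} = 0
G(n+2) = G(n) holds for n = 0,…,8 (a full window of length max(S) = 9), so the sequence is purely periodic with period 2.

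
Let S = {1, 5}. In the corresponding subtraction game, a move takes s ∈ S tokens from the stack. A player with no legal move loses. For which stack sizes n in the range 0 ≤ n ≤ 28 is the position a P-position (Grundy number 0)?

G(0) = 0
G(1) = mex{0} = 1
G(2) = mex{1} = 0
G(3) = mex{0} = 1
G(4) = mex{1} = 0
G(5) = mex{0,0} = 1
G(6) = mex{1,1} = 0
G(7) = mex{0,0} = 1
G(8) = mex{1,1} = 0
G(9) = mex{0,0} = 1
G(10) = mex{1,1} = 0
G(11) = mex{0,0} = 1
G(12) = mex{1,1} = 0
G(13) = mex{0,0} = 1
G(14) = mex{1,1} = 0
G(15) = mex{0,0} = 1
G(16) = mex{1,1} = 0
G(17) = mex{0,0} = 1
G(18) = mex{1,1} = 0
G(19) = mex{0,0} = 1
G(20) = mex{1,1} = 0
G(21) = mex{0,0} = 1
G(22) = mex{1,1} = 0
G(23) = mex{0,0} = 1
G(24) = mex{1,1} = 0
G(25) = mex{0,0} = 1
G(26) = mex{1,1} = 0
G(27) = mex{0,0} = 1
G(28) = mex{1,1} = 0
P-positions are exactly the n with G(n) = 0.

0, 2, 4, 6, 8, 10, 12, 14, 16, 18, 20, 22, 24, 26, 28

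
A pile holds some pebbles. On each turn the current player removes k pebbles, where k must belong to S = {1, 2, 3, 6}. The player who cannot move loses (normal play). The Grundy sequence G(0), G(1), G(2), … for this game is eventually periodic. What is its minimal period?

4

n :  0  1  2  3  4  5  6  7  8  9 10 11 12 13 14
G :  0  1  2  3  0  1  2  3  0  1  2  3  0  1  2
G(n+4) = G(n) holds for n = 0,…,5 (a full window of length max(S) = 6), so the sequence is purely periodic with period 4.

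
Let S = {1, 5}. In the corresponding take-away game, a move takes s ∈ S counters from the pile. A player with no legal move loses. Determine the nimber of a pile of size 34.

G(0) = 0
G(1) = mex{0} = 1
G(2) = mex{1} = 0
G(3) = mex{0} = 1
G(4) = mex{1} = 0
G(5) = mex{0,0} = 1
G(6) = mex{1,1} = 0
G(7) = mex{0,0} = 1
G(8) = mex{1,1} = 0
G(9) = mex{0,0} = 1
G(10) = mex{1,1} = 0
G(11) = mex{0,0} = 1
G(12) = mex{1,1} = 0
G(13) = mex{0,0} = 1
G(14) = mex{1,1} = 0
G(15) = mex{0,0} = 1
G(16) = mex{1,1} = 0
G(17) = mex{0,0} = 1
G(18) = mex{1,1} = 0
G(19) = mex{0,0} = 1
G(20) = mex{1,1} = 0
G(21) = mex{0,0} = 1
G(22) = mex{1,1} = 0
G(23) = mex{0,0} = 1
G(24) = mex{1,1} = 0
G(25) = mex{0,0} = 1
G(26) = mex{1,1} = 0
G(27) = mex{0,0} = 1
G(28) = mex{1,1} = 0
G(29) = mex{0,0} = 1
G(30) = mex{1,1} = 0
G(31) = mex{0,0} = 1
G(32) = mex{1,1} = 0
G(33) = mex{0,0} = 1
G(34) = mex{1,1} = 0

0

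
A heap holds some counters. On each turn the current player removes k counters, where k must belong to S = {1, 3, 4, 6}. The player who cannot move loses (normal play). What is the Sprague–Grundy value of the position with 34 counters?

2

G(0) = 0
G(1) = mex{0} = 1
G(2) = mex{1} = 0
G(3) = mex{0,0} = 1
G(4) = mex{1,1,0} = 2
G(5) = mex{2,0,1} = 3
G(6) = mex{3,1,0,0} = 2
G(7) = mex{2,2,1,1} = 0
G(8) = mex{0,3,2,0} = 1
G(9) = mex{1,2,3,1} = 0
G(10) = mex{0,0,2,2} = 1
G(11) = mex{1,1,0,3} = 2
G(12) = mex{2,0,1,2} = 3
G(13) = mex{3,1,0,0} = 2
G(14) = mex{2,2,1,1} = 0
G(15) = mex{0,3,2,0} = 1
G(16) = mex{1,2,3,1} = 0
G(17) = mex{0,0,2,2} = 1
G(18) = mex{1,1,0,3} = 2
G(19) = mex{2,0,1,2} = 3
G(20) = mex{3,1,0,0} = 2
G(21) = mex{2,2,1,1} = 0
G(22) = mex{0,3,2,0} = 1
G(23) = mex{1,2,3,1} = 0
G(24) = mex{0,0,2,2} = 1
G(25) = mex{1,1,0,3} = 2
G(26) = mex{2,0,1,2} = 3
G(27) = mex{3,1,0,0} = 2
G(28) = mex{2,2,1,1} = 0
G(29) = mex{0,3,2,0} = 1
G(30) = mex{1,2,3,1} = 0
G(31) = mex{0,0,2,2} = 1
G(32) = mex{1,1,0,3} = 2
G(33) = mex{2,0,1,2} = 3
G(34) = mex{3,1,0,0} = 2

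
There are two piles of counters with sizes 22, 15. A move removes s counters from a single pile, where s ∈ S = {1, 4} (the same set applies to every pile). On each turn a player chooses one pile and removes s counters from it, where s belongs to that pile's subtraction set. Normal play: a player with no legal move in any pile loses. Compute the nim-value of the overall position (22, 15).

All piles use S = {1, 4}:
n :  0  1  2  3  4  5  6  7  8  9 10 11 12 13 14 15 16 17 18 19 20 21 22
G :  0  1  0  1  2  0  1  0  1  2  0  1  0  1  2  0  1  0  1  2  0  1  0
Pile A: G(22) = 0.
Pile B: G(15) = 0.
Combined Grundy value = 0 ⊕ 0 = 0.

0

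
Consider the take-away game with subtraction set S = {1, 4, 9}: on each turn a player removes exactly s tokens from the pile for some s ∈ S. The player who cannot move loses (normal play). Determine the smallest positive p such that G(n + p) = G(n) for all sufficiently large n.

5

n :  0  1  2  3  4  5  6  7  8  9 10 11 12 13 14 15
G :  0  1  0  1  2  0  1  0  1  2  0  1  0  1  2  0
G(n+5) = G(n) holds for n = 0,…,8 (a full window of length max(S) = 9), so the sequence is purely periodic with period 5.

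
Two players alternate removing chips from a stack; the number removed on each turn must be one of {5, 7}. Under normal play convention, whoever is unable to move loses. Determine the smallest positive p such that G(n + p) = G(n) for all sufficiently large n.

G(0) = 0
G(1) = mex{} = 0
G(2) = mex{} = 0
G(3) = mex{} = 0
G(4) = mex{} = 0
G(5) = mex{0} = 1
G(6) = mex{0} = 1
G(7) = mex{0,0} = 1
G(8) = mex{0,0} = 1
G(9) = mex{0,0} = 1
G(10) = mex{1,0} = 2
G(11) = mex{1,0} = 2
G(12) = mex{1,1} = 0
G(13) = mex{1,1} = 0
G(14) = mex{1,1} = 0
G(15) = mex{2,1} = 0
G(16) = mex{2,1} = 0
G(17) = mex{0,2} = 1
G(18) = mex{0,2} = 1
G(19) = mex{0,0} = 1
G(20) = mex{0,0} = 1
G(21) = mex{0,0} = 1
G(22) = mex{1,0} = 2
G(23) = mex{1,0} = 2
G(24) = mex{1,1} = 0
G(25) = mex{1,1} = 0
G(n+12) = G(n) holds for n = 0,…,6 (a full window of length max(S) = 7), so the sequence is purely periodic with period 12.

12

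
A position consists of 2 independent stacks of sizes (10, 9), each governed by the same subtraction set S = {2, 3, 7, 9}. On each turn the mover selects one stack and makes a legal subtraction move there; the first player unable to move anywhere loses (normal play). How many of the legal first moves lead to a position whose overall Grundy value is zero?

All stacks use S = {2, 3, 7, 9}:
n :  0  1  2  3  4  5  6  7  8  9 10
G :  0  0  1  1  2  0  0  1  1  2  2
Stack A: G(10) = 2.
Stack B: G(9) = 2.
Combined Grundy value = 2 ⊕ 2 = 0.
A winning move leaves total XOR = 0, i.e. changes one component's Grundy value g to g ⊕ X where X is the current total.
Stack A: target g' = 2⊕0 = 2, but every legal move changes the Grundy value (mex property), so 0 moves.
Stack B: target g' = 2⊕0 = 2, but every legal move changes the Grundy value (mex property), so 0 moves.

0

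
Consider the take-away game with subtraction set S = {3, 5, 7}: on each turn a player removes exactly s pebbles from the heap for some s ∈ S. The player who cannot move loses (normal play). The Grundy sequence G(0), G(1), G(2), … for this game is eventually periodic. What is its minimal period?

G(0) = 0
G(1) = mex{} = 0
G(2) = mex{} = 0
G(3) = mex{0} = 1
G(4) = mex{0} = 1
G(5) = mex{0,0} = 1
G(6) = mex{1,0} = 2
G(7) = mex{1,0,0} = 2
G(8) = mex{1,1,0} = 2
G(9) = mex{2,1,0} = 3
G(10) = mex{2,1,1} = 0
G(11) = mex{2,2,1} = 0
G(12) = mex{3,2,1} = 0
G(13) = mex{0,2,2} = 1
G(14) = mex{0,3,2} = 1
G(15) = mex{0,0,2} = 1
G(16) = mex{1,0,3} = 2
G(17) = mex{1,0,0} = 2
G(18) = mex{1,1,0} = 2
G(19) = mex{2,1,0} = 3
G(20) = mex{2,1,1} = 0
G(21) = mex{2,2,1} = 0
G(n+10) = G(n) holds for n = 0,…,6 (a full window of length max(S) = 7), so the sequence is purely periodic with period 10.

10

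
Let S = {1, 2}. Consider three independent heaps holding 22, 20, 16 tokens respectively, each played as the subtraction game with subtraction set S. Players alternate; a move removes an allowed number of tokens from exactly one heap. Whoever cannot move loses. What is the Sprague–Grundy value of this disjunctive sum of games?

2

All heaps use S = {1, 2}:
n :  0  1  2  3  4  5  6  7  8  9 10 11 12 13 14 15 16 17 18 19 20 21 22
G :  0  1  2  0  1  2  0  1  2  0  1  2  0  1  2  0  1  2  0  1  2  0  1
Heap A: G(22) = 1.
Heap B: G(20) = 2.
Heap C: G(16) = 1.
Combined Grundy value = 1 ⊕ 2 ⊕ 1 = 2.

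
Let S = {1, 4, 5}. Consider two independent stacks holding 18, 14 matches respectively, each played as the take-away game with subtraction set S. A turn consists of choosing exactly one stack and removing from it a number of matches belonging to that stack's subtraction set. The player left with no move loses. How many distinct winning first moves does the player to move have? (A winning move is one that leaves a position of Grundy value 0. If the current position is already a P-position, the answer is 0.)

2

All stacks use S = {1, 4, 5}:
G(0) = 0
G(1) = mex{0} = 1
G(2) = mex{1} = 0
G(3) = mex{0} = 1
G(4) = mex{1,0} = 2
G(5) = mex{2,1,0} = 3
G(6) = mex{3,0,1} = 2
G(7) = mex{2,1,0} = 3
G(8) = mex{3,2,1} = 0
G(9) = mex{0,3,2} = 1
G(10) = mex{1,2,3} = 0
G(11) = mex{0,3,2} = 1
G(12) = mex{1,0,3} = 2
G(13) = mex{2,1,0} = 3
G(14) = mex{3,0,1} = 2
G(15) = mex{2,1,0} = 3
G(16) = mex{3,2,1} = 0
G(17) = mex{0,3,2} = 1
G(18) = mex{1,2,3} = 0
Stack A: G(18) = 0.
Stack B: G(14) = 2.
Combined Grundy value = 0 ⊕ 2 = 2.
A winning move leaves total XOR = 0, i.e. changes one component's Grundy value g to g ⊕ X where X is the current total.
Stack A: need g' = 0⊕2 = 2. Options: 18−1→G=1, 18−4→G=2, 18−5→G=3. Hits: 1.
Stack B: need g' = 2⊕2 = 0. Options: 14−1→G=3, 14−4→G=0, 14−5→G=1. Hits: 1.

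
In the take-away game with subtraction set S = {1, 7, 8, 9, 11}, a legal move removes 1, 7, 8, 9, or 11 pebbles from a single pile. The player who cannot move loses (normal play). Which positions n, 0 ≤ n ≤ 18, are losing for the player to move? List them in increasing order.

0, 2, 4, 6, 16, 18

G(0) = 0
G(1) = mex{0} = 1
G(2) = mex{1} = 0
G(3) = mex{0} = 1
G(4) = mex{1} = 0
G(5) = mex{0} = 1
G(6) = mex{1} = 0
G(7) = mex{0,0} = 1
G(8) = mex{1,1,0} = 2
G(9) = mex{2,0,1,0} = 3
G(10) = mex{3,1,0,1} = 2
G(11) = mex{2,0,1,0,0} = 3
G(12) = mex{3,1,0,1,1} = 2
G(13) = mex{2,0,1,0,0} = 3
G(14) = mex{3,1,0,1,1} = 2
G(15) = mex{2,2,1,0,0} = 3
G(16) = mex{3,3,2,1,1} = 0
G(17) = mex{0,2,3,2,0} = 1
G(18) = mex{1,3,2,3,1} = 0
P-positions are exactly the n with G(n) = 0.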